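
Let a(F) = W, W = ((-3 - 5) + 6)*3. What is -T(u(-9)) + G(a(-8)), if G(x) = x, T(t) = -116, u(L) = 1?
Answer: 110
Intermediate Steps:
W = -6 (W = (-8 + 6)*3 = -2*3 = -6)
a(F) = -6
-T(u(-9)) + G(a(-8)) = -1*(-116) - 6 = 116 - 6 = 110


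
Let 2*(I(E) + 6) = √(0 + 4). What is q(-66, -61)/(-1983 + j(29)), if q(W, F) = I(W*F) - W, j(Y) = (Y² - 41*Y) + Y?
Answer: -61/2302 ≈ -0.026499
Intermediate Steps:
j(Y) = Y² - 40*Y
I(E) = -5 (I(E) = -6 + √(0 + 4)/2 = -6 + √4/2 = -6 + (½)*2 = -6 + 1 = -5)
q(W, F) = -5 - W
q(-66, -61)/(-1983 + j(29)) = (-5 - 1*(-66))/(-1983 + 29*(-40 + 29)) = (-5 + 66)/(-1983 + 29*(-11)) = 61/(-1983 - 319) = 61/(-2302) = 61*(-1/2302) = -61/2302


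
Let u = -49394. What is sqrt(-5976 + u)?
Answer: 7*I*sqrt(1130) ≈ 235.31*I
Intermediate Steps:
sqrt(-5976 + u) = sqrt(-5976 - 49394) = sqrt(-55370) = 7*I*sqrt(1130)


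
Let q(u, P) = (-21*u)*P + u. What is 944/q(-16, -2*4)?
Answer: -59/169 ≈ -0.34911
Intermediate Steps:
q(u, P) = u - 21*P*u (q(u, P) = -21*P*u + u = u - 21*P*u)
944/q(-16, -2*4) = 944/((-16*(1 - (-42)*4))) = 944/((-16*(1 - 21*(-8)))) = 944/((-16*(1 + 168))) = 944/((-16*169)) = 944/(-2704) = 944*(-1/2704) = -59/169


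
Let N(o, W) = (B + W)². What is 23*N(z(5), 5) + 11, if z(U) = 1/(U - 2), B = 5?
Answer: 2311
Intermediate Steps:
z(U) = 1/(-2 + U)
N(o, W) = (5 + W)²
23*N(z(5), 5) + 11 = 23*(5 + 5)² + 11 = 23*10² + 11 = 23*100 + 11 = 2300 + 11 = 2311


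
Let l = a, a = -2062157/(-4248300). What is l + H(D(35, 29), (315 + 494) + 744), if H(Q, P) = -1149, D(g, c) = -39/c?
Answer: -4879234543/4248300 ≈ -1148.5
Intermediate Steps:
a = 2062157/4248300 (a = -2062157*(-1/4248300) = 2062157/4248300 ≈ 0.48541)
l = 2062157/4248300 ≈ 0.48541
l + H(D(35, 29), (315 + 494) + 744) = 2062157/4248300 - 1149 = -4879234543/4248300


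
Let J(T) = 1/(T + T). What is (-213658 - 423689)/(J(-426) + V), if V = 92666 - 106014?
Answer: 543019644/11372497 ≈ 47.748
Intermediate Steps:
V = -13348
J(T) = 1/(2*T)
(-213658 - 423689)/(J(-426) + V) = (-213658 - 423689)/((½)/(-426) - 13348) = -637347/((½)*(-1/426) - 13348) = -637347/(-1/852 - 13348) = -637347/(-11372497/852) = -637347*(-852/11372497) = 543019644/11372497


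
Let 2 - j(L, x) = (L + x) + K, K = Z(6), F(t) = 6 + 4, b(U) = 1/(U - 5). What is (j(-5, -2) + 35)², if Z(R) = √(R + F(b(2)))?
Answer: 1600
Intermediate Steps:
b(U) = 1/(-5 + U)
F(t) = 10
Z(R) = √(10 + R) (Z(R) = √(R + 10) = √(10 + R))
K = 4 (K = √(10 + 6) = √16 = 4)
j(L, x) = -2 - L - x (j(L, x) = 2 - ((L + x) + 4) = 2 - (4 + L + x) = 2 + (-4 - L - x) = -2 - L - x)
(j(-5, -2) + 35)² = ((-2 - 1*(-5) - 1*(-2)) + 35)² = ((-2 + 5 + 2) + 35)² = (5 + 35)² = 40² = 1600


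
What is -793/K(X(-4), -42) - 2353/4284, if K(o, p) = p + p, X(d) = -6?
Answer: 19045/2142 ≈ 8.8912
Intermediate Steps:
K(o, p) = 2*p
-793/K(X(-4), -42) - 2353/4284 = -793/(2*(-42)) - 2353/4284 = -793/(-84) - 2353*1/4284 = -793*(-1/84) - 2353/4284 = 793/84 - 2353/4284 = 19045/2142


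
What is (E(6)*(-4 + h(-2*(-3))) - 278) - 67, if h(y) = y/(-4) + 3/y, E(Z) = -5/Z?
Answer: -2045/6 ≈ -340.83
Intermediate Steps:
h(y) = 3/y - y/4 (h(y) = y*(-¼) + 3/y = -y/4 + 3/y = 3/y - y/4)
(E(6)*(-4 + h(-2*(-3))) - 278) - 67 = ((-5/6)*(-4 + (3/((-2*(-3))) - (-1)*(-3)/2)) - 278) - 67 = ((-5*⅙)*(-4 + (3/6 - ¼*6)) - 278) - 67 = (-5*(-4 + (3*(⅙) - 3/2))/6 - 278) - 67 = (-5*(-4 + (½ - 3/2))/6 - 278) - 67 = (-5*(-4 - 1)/6 - 278) - 67 = (-⅚*(-5) - 278) - 67 = (25/6 - 278) - 67 = -1643/6 - 67 = -2045/6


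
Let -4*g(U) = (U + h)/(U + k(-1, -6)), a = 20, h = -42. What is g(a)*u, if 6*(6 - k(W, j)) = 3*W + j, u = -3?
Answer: -3/5 ≈ -0.60000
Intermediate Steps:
k(W, j) = 6 - W/2 - j/6 (k(W, j) = 6 - (3*W + j)/6 = 6 - (j + 3*W)/6 = 6 + (-W/2 - j/6) = 6 - W/2 - j/6)
g(U) = -(-42 + U)/(4*(15/2 + U)) (g(U) = -(U - 42)/(4*(U + (6 - 1/2*(-1) - 1/6*(-6)))) = -(-42 + U)/(4*(U + (6 + 1/2 + 1))) = -(-42 + U)/(4*(U + 15/2)) = -(-42 + U)/(4*(15/2 + U)))
g(a)*u = ((42 - 1*20)/(2*(15 + 2*20)))*(-3) = ((42 - 20)/(2*(15 + 40)))*(-3) = ((1/2)*22/55)*(-3) = ((1/2)*(1/55)*22)*(-3) = (1/5)*(-3) = -3/5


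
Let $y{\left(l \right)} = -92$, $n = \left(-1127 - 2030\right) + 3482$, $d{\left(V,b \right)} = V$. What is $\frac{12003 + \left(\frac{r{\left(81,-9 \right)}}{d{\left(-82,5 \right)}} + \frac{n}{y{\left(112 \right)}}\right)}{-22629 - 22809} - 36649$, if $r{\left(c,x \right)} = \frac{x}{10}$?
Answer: $- \frac{15703489135741}{428480340} \approx -36649.0$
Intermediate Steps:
$n = 325$ ($n = -3157 + 3482 = 325$)
$r{\left(c,x \right)} = \frac{x}{10}$ ($r{\left(c,x \right)} = x \frac{1}{10} = \frac{x}{10}$)
$\frac{12003 + \left(\frac{r{\left(81,-9 \right)}}{d{\left(-82,5 \right)}} + \frac{n}{y{\left(112 \right)}}\right)}{-22629 - 22809} - 36649 = \frac{12003 + \left(\frac{\frac{1}{10} \left(-9\right)}{-82} + \frac{325}{-92}\right)}{-22629 - 22809} - 36649 = \frac{12003 + \left(\left(- \frac{9}{10}\right) \left(- \frac{1}{82}\right) + 325 \left(- \frac{1}{92}\right)\right)}{-45438} - 36649 = \left(12003 + \left(\frac{9}{820} - \frac{325}{92}\right)\right) \left(- \frac{1}{45438}\right) - 36649 = \left(12003 - \frac{33209}{9430}\right) \left(- \frac{1}{45438}\right) - 36649 = \frac{113155081}{9430} \left(- \frac{1}{45438}\right) - 36649 = - \frac{113155081}{428480340} - 36649 = - \frac{15703489135741}{428480340}$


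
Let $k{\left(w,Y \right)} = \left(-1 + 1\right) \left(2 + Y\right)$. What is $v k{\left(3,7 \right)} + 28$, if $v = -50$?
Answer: $28$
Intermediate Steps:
$k{\left(w,Y \right)} = 0$ ($k{\left(w,Y \right)} = 0 \left(2 + Y\right) = 0$)
$v k{\left(3,7 \right)} + 28 = \left(-50\right) 0 + 28 = 0 + 28 = 28$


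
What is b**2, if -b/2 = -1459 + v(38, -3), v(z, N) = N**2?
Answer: 8410000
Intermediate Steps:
b = 2900 (b = -2*(-1459 + (-3)**2) = -2*(-1459 + 9) = -2*(-1450) = 2900)
b**2 = 2900**2 = 8410000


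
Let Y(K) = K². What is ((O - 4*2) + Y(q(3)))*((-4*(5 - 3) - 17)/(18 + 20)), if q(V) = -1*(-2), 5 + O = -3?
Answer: 150/19 ≈ 7.8947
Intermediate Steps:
O = -8 (O = -5 - 3 = -8)
q(V) = 2
((O - 4*2) + Y(q(3)))*((-4*(5 - 3) - 17)/(18 + 20)) = ((-8 - 4*2) + 2²)*((-4*(5 - 3) - 17)/(18 + 20)) = ((-8 - 8) + 4)*((-4*2 - 17)/38) = (-16 + 4)*((-8 - 17)*(1/38)) = -(-300)/38 = -12*(-25/38) = 150/19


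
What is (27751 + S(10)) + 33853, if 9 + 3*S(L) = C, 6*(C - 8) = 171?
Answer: 369679/6 ≈ 61613.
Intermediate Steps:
C = 73/2 (C = 8 + (⅙)*171 = 8 + 57/2 = 73/2 ≈ 36.500)
S(L) = 55/6 (S(L) = -3 + (⅓)*(73/2) = -3 + 73/6 = 55/6)
(27751 + S(10)) + 33853 = (27751 + 55/6) + 33853 = 166561/6 + 33853 = 369679/6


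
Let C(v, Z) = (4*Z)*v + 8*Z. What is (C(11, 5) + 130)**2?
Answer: 152100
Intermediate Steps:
C(v, Z) = 8*Z + 4*Z*v (C(v, Z) = 4*Z*v + 8*Z = 8*Z + 4*Z*v)
(C(11, 5) + 130)**2 = (4*5*(2 + 11) + 130)**2 = (4*5*13 + 130)**2 = (260 + 130)**2 = 390**2 = 152100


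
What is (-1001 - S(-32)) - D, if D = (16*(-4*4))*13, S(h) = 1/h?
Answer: 74465/32 ≈ 2327.0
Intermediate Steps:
S(h) = 1/h
D = -3328 (D = (16*(-16))*13 = -256*13 = -3328)
(-1001 - S(-32)) - D = (-1001 - 1/(-32)) - 1*(-3328) = (-1001 - 1*(-1/32)) + 3328 = (-1001 + 1/32) + 3328 = -32031/32 + 3328 = 74465/32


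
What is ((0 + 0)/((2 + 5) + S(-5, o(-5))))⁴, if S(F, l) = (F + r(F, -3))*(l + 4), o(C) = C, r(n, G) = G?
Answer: 0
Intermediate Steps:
S(F, l) = (-3 + F)*(4 + l) (S(F, l) = (F - 3)*(l + 4) = (-3 + F)*(4 + l))
((0 + 0)/((2 + 5) + S(-5, o(-5))))⁴ = ((0 + 0)/((2 + 5) + (-12 - 3*(-5) + 4*(-5) - 5*(-5))))⁴ = (0/(7 + (-12 + 15 - 20 + 25)))⁴ = (0/(7 + 8))⁴ = (0/15)⁴ = (0*(1/15))⁴ = 0⁴ = 0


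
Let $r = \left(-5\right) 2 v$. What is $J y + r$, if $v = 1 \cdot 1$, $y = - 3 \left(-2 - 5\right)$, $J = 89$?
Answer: $1859$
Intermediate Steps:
$y = 21$ ($y = \left(-3\right) \left(-7\right) = 21$)
$v = 1$
$r = -10$ ($r = \left(-5\right) 2 \cdot 1 = \left(-10\right) 1 = -10$)
$J y + r = 89 \cdot 21 - 10 = 1869 - 10 = 1859$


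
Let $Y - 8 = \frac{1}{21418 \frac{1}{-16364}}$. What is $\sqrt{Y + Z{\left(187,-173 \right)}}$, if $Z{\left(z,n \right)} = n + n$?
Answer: $\frac{4 i \sqrt{2428147951}}{10709} \approx 18.406 i$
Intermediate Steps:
$Z{\left(z,n \right)} = 2 n$
$Y = \frac{77490}{10709}$ ($Y = 8 + \frac{1}{21418 \frac{1}{-16364}} = 8 + \frac{1}{21418 \left(- \frac{1}{16364}\right)} = 8 + \frac{1}{- \frac{10709}{8182}} = 8 - \frac{8182}{10709} = \frac{77490}{10709} \approx 7.236$)
$\sqrt{Y + Z{\left(187,-173 \right)}} = \sqrt{\frac{77490}{10709} + 2 \left(-173\right)} = \sqrt{\frac{77490}{10709} - 346} = \sqrt{- \frac{3627824}{10709}} = \frac{4 i \sqrt{2428147951}}{10709}$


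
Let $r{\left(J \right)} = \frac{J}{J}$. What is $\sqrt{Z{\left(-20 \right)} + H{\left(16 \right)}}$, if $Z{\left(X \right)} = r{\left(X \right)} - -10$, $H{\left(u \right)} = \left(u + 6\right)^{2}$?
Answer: $3 \sqrt{55} \approx 22.249$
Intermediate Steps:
$r{\left(J \right)} = 1$
$H{\left(u \right)} = \left(6 + u\right)^{2}$
$Z{\left(X \right)} = 11$ ($Z{\left(X \right)} = 1 - -10 = 1 + 10 = 11$)
$\sqrt{Z{\left(-20 \right)} + H{\left(16 \right)}} = \sqrt{11 + \left(6 + 16\right)^{2}} = \sqrt{11 + 22^{2}} = \sqrt{11 + 484} = \sqrt{495} = 3 \sqrt{55}$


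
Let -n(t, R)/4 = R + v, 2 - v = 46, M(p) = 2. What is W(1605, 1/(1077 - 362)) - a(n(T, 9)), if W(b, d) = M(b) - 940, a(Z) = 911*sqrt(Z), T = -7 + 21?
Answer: -938 - 1822*sqrt(35) ≈ -11717.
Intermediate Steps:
T = 14
v = -44 (v = 2 - 1*46 = 2 - 46 = -44)
n(t, R) = 176 - 4*R (n(t, R) = -4*(R - 44) = -4*(-44 + R) = 176 - 4*R)
W(b, d) = -938 (W(b, d) = 2 - 940 = -938)
W(1605, 1/(1077 - 362)) - a(n(T, 9)) = -938 - 911*sqrt(176 - 4*9) = -938 - 911*sqrt(176 - 36) = -938 - 911*sqrt(140) = -938 - 911*2*sqrt(35) = -938 - 1822*sqrt(35)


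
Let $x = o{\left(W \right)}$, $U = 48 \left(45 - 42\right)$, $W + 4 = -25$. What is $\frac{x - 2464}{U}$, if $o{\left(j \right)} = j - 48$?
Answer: $- \frac{847}{48} \approx -17.646$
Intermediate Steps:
$W = -29$ ($W = -4 - 25 = -29$)
$U = 144$ ($U = 48 \cdot 3 = 144$)
$o{\left(j \right)} = -48 + j$
$x = -77$ ($x = -48 - 29 = -77$)
$\frac{x - 2464}{U} = \frac{-77 - 2464}{144} = \left(-77 - 2464\right) \frac{1}{144} = \left(-2541\right) \frac{1}{144} = - \frac{847}{48}$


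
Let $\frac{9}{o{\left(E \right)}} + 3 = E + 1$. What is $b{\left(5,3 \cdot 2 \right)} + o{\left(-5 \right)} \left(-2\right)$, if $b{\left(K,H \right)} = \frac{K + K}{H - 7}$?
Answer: $- \frac{52}{7} \approx -7.4286$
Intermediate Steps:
$o{\left(E \right)} = \frac{9}{-2 + E}$ ($o{\left(E \right)} = \frac{9}{-3 + \left(E + 1\right)} = \frac{9}{-3 + \left(1 + E\right)} = \frac{9}{-2 + E}$)
$b{\left(K,H \right)} = \frac{2 K}{-7 + H}$
$b{\left(5,3 \cdot 2 \right)} + o{\left(-5 \right)} \left(-2\right) = 2 \cdot 5 \frac{1}{-7 + 3 \cdot 2} + \frac{9}{-2 - 5} \left(-2\right) = 2 \cdot 5 \frac{1}{-7 + 6} + \frac{9}{-7} \left(-2\right) = 2 \cdot 5 \frac{1}{-1} + 9 \left(- \frac{1}{7}\right) \left(-2\right) = 2 \cdot 5 \left(-1\right) - - \frac{18}{7} = -10 + \frac{18}{7} = - \frac{52}{7}$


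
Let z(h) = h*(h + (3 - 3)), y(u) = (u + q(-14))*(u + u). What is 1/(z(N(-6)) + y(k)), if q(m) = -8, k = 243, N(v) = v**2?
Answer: 1/115506 ≈ 8.6576e-6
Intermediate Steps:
y(u) = 2*u*(-8 + u) (y(u) = (u - 8)*(u + u) = (-8 + u)*(2*u) = 2*u*(-8 + u))
z(h) = h**2 (z(h) = h*(h + 0) = h*h = h**2)
1/(z(N(-6)) + y(k)) = 1/(((-6)**2)**2 + 2*243*(-8 + 243)) = 1/(36**2 + 2*243*235) = 1/(1296 + 114210) = 1/115506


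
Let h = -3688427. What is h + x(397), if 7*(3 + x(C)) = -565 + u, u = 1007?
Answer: -25818568/7 ≈ -3.6884e+6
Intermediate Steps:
x(C) = 421/7 (x(C) = -3 + (-565 + 1007)/7 = -3 + (⅐)*442 = -3 + 442/7 = 421/7)
h + x(397) = -3688427 + 421/7 = -25818568/7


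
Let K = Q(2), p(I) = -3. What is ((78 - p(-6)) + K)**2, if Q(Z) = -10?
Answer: 5041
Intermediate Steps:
K = -10
((78 - p(-6)) + K)**2 = ((78 - 1*(-3)) - 10)**2 = ((78 + 3) - 10)**2 = (81 - 10)**2 = 71**2 = 5041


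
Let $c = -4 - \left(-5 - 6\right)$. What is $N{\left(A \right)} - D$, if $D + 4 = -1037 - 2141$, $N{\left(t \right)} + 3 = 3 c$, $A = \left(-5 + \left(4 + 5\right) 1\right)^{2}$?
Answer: $3200$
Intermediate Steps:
$c = 7$ ($c = -4 - \left(-5 - 6\right) = -4 - -11 = -4 + 11 = 7$)
$A = 16$ ($A = \left(-5 + 9 \cdot 1\right)^{2} = \left(-5 + 9\right)^{2} = 4^{2} = 16$)
$N{\left(t \right)} = 18$ ($N{\left(t \right)} = -3 + 3 \cdot 7 = -3 + 21 = 18$)
$D = -3182$ ($D = -4 - 3178 = -3182$)
$N{\left(A \right)} - D = 18 - -3182 = 18 + 3182 = 3200$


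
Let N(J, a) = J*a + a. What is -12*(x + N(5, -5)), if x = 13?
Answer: 204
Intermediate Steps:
N(J, a) = a + J*a
-12*(x + N(5, -5)) = -12*(13 - 5*(1 + 5)) = -12*(13 - 5*6) = -12*(13 - 30) = -12*(-17) = 204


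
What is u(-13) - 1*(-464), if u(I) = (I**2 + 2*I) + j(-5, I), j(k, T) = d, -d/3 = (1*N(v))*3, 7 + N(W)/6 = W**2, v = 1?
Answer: 931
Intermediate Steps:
N(W) = -42 + 6*W**2
d = 324 (d = -3*1*(-42 + 6*1**2)*3 = -3*1*(-42 + 6*1)*3 = -3*1*(-42 + 6)*3 = -3*1*(-36)*3 = -(-108)*3 = -3*(-108) = 324)
j(k, T) = 324
u(I) = 324 + I**2 + 2*I (u(I) = (I**2 + 2*I) + 324 = 324 + I**2 + 2*I)
u(-13) - 1*(-464) = (324 + (-13)**2 + 2*(-13)) - 1*(-464) = (324 + 169 - 26) + 464 = 467 + 464 = 931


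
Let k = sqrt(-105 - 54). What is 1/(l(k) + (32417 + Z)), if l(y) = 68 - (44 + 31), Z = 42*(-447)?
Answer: 1/13636 ≈ 7.3335e-5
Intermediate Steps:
k = I*sqrt(159) (k = sqrt(-159) = I*sqrt(159) ≈ 12.61*I)
Z = -18774
l(y) = -7 (l(y) = 68 - 1*75 = 68 - 75 = -7)
1/(l(k) + (32417 + Z)) = 1/(-7 + (32417 - 18774)) = 1/(-7 + 13643) = 1/13636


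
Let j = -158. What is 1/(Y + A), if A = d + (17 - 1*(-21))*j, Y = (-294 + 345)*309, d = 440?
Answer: 1/10195 ≈ 9.8087e-5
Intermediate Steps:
Y = 15759 (Y = 51*309 = 15759)
A = -5564 (A = 440 + (17 - 1*(-21))*(-158) = 440 + (17 + 21)*(-158) = 440 + 38*(-158) = 440 - 6004 = -5564)
1/(Y + A) = 1/(15759 - 5564) = 1/10195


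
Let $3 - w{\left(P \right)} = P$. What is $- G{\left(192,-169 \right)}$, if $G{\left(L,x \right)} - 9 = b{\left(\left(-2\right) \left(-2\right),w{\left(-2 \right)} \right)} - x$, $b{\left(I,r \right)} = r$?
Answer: $-183$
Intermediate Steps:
$w{\left(P \right)} = 3 - P$
$G{\left(L,x \right)} = 14 - x$ ($G{\left(L,x \right)} = 9 - \left(-5 + x\right) = 14 - x$)
$- G{\left(192,-169 \right)} = - (14 - -169) = - (14 + 169) = \left(-1\right) 183 = -183$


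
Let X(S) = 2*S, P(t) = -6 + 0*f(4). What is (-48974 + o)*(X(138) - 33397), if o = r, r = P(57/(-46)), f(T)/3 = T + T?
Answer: 1622266580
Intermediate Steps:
f(T) = 6*T (f(T) = 3*(T + T) = 3*(2*T) = 6*T)
P(t) = -6 (P(t) = -6 + 0*(6*4) = -6 + 0*24 = -6 + 0 = -6)
r = -6
o = -6
(-48974 + o)*(X(138) - 33397) = (-48974 - 6)*(2*138 - 33397) = -48980*(276 - 33397) = -48980*(-33121) = 1622266580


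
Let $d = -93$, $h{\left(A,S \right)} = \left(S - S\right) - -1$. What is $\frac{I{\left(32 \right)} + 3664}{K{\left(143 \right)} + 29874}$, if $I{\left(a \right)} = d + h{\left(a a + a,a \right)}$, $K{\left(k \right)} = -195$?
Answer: $\frac{3572}{29679} \approx 0.12035$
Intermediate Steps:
$h{\left(A,S \right)} = 1$ ($h{\left(A,S \right)} = 0 + 1 = 1$)
$I{\left(a \right)} = -92$ ($I{\left(a \right)} = -93 + 1 = -92$)
$\frac{I{\left(32 \right)} + 3664}{K{\left(143 \right)} + 29874} = \frac{-92 + 3664}{-195 + 29874} = \frac{3572}{29679}$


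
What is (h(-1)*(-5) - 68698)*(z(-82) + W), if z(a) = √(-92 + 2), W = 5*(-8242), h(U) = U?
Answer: 2830838530 - 206079*I*√10 ≈ 2.8308e+9 - 6.5168e+5*I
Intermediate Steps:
W = -41210
z(a) = 3*I*√10 (z(a) = √(-90) = 3*I*√10)
(h(-1)*(-5) - 68698)*(z(-82) + W) = (-1*(-5) - 68698)*(3*I*√10 - 41210) = (5 - 68698)*(-41210 + 3*I*√10) = -68693*(-41210 + 3*I*√10) = 2830838530 - 206079*I*√10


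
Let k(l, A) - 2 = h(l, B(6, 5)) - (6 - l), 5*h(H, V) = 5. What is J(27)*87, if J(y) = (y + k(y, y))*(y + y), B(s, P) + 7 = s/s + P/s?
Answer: 239598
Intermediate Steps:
B(s, P) = -6 + P/s (B(s, P) = -7 + (s/s + P/s) = -7 + (1 + P/s) = -6 + P/s)
h(H, V) = 1 (h(H, V) = (⅕)*5 = 1)
k(l, A) = -3 + l (k(l, A) = 2 + (1 - (6 - l)) = 2 + (1 + (-6 + l)) = 2 + (-5 + l) = -3 + l)
J(y) = 2*y*(-3 + 2*y) (J(y) = (y + (-3 + y))*(y + y) = (-3 + 2*y)*(2*y) = 2*y*(-3 + 2*y))
J(27)*87 = (2*27*(-3 + 2*27))*87 = (2*27*(-3 + 54))*87 = (2*27*51)*87 = 2754*87 = 239598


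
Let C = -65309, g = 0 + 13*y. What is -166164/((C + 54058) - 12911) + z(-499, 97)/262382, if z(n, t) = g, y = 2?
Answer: 3633255905/528306157 ≈ 6.8772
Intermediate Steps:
g = 26 (g = 0 + 13*2 = 0 + 26 = 26)
z(n, t) = 26
-166164/((C + 54058) - 12911) + z(-499, 97)/262382 = -166164/((-65309 + 54058) - 12911) + 26/262382 = -166164/(-11251 - 12911) + 26*(1/262382) = -166164/(-24162) + 13/131191 = -166164*(-1/24162) + 13/131191 = 27694/4027 + 13/131191 = 3633255905/528306157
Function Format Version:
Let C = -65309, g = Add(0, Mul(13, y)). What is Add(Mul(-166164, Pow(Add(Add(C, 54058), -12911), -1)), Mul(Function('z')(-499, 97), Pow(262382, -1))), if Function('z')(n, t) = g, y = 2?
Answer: Rational(3633255905, 528306157) ≈ 6.8772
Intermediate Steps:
g = 26 (g = Add(0, Mul(13, 2)) = Add(0, 26) = 26)
Function('z')(n, t) = 26
Add(Mul(-166164, Pow(Add(Add(C, 54058), -12911), -1)), Mul(Function('z')(-499, 97), Pow(262382, -1))) = Add(Mul(-166164, Pow(Add(Add(-65309, 54058), -12911), -1)), Mul(26, Pow(262382, -1))) = Add(Mul(-166164, Pow(Add(-11251, -12911), -1)), Mul(26, Rational(1, 262382))) = Add(Mul(-166164, Pow(-24162, -1)), Rational(13, 131191)) = Add(Mul(-166164, Rational(-1, 24162)), Rational(13, 131191)) = Add(Rational(27694, 4027), Rational(13, 131191)) = Rational(3633255905, 528306157)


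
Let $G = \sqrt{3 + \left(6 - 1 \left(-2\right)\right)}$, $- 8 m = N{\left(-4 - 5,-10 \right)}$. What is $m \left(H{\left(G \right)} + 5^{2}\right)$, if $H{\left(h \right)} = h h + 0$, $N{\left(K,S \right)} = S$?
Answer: $45$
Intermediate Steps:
$m = \frac{5}{4}$ ($m = \left(- \frac{1}{8}\right) \left(-10\right) = \frac{5}{4} \approx 1.25$)
$G = \sqrt{11}$ ($G = \sqrt{3 + \left(6 - -2\right)} = \sqrt{3 + \left(6 + 2\right)} = \sqrt{3 + 8} = \sqrt{11} \approx 3.3166$)
$H{\left(h \right)} = h^{2}$ ($H{\left(h \right)} = h^{2} + 0 = h^{2}$)
$m \left(H{\left(G \right)} + 5^{2}\right) = \frac{5 \left(\left(\sqrt{11}\right)^{2} + 5^{2}\right)}{4} = \frac{5 \left(11 + 25\right)}{4} = \frac{5}{4} \cdot 36 = 45$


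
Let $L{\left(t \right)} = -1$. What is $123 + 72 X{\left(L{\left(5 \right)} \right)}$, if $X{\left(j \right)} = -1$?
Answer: $51$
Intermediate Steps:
$123 + 72 X{\left(L{\left(5 \right)} \right)} = 123 + 72 \left(-1\right) = 123 - 72 = 51$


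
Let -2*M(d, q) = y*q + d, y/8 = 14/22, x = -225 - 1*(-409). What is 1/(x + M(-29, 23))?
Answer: 22/3079 ≈ 0.0071452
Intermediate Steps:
x = 184 (x = -225 + 409 = 184)
y = 56/11 (y = 8*(14/22) = 8*(14*(1/22)) = 8*(7/11) = 56/11 ≈ 5.0909)
M(d, q) = -28*q/11 - d/2 (M(d, q) = -(56*q/11 + d)/2 = -(d + 56*q/11)/2 = -28*q/11 - d/2)
1/(x + M(-29, 23)) = 1/(184 + (-28/11*23 - 1/2*(-29))) = 1/(184 + (-644/11 + 29/2)) = 1/(184 - 969/22) = 1/(3079/22) = 22/3079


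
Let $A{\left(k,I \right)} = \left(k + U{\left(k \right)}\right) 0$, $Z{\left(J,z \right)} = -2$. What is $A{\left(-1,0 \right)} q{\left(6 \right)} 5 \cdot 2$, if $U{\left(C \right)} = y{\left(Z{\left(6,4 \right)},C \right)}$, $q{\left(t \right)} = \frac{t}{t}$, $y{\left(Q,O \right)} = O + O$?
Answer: $0$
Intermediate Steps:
$y{\left(Q,O \right)} = 2 O$
$q{\left(t \right)} = 1$
$U{\left(C \right)} = 2 C$
$A{\left(k,I \right)} = 0$ ($A{\left(k,I \right)} = \left(k + 2 k\right) 0 = 3 k 0 = 0$)
$A{\left(-1,0 \right)} q{\left(6 \right)} 5 \cdot 2 = 0 \cdot 1 \cdot 5 \cdot 2 = 0 \cdot 5 \cdot 2 = 0 \cdot 10 = 0$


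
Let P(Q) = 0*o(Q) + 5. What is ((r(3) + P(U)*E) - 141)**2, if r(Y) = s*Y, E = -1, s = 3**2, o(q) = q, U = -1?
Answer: 14161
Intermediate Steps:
s = 9
P(Q) = 5 (P(Q) = 0*Q + 5 = 0 + 5 = 5)
r(Y) = 9*Y
((r(3) + P(U)*E) - 141)**2 = ((9*3 + 5*(-1)) - 141)**2 = ((27 - 5) - 141)**2 = (22 - 141)**2 = (-119)**2 = 14161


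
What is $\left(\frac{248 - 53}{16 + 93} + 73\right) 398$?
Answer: $\frac{3244496}{109} \approx 29766.0$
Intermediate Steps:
$\left(\frac{248 - 53}{16 + 93} + 73\right) 398 = \left(\frac{195}{109} + 73\right) 398 = \frac{8152}{109} \cdot 398 = \frac{3244496}{109}$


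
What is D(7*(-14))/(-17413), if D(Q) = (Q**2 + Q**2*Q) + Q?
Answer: 931686/17413 ≈ 53.505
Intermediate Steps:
D(Q) = Q + Q**2 + Q**3 (D(Q) = (Q**2 + Q**3) + Q = Q + Q**2 + Q**3)
D(7*(-14))/(-17413) = ((7*(-14))*(1 + 7*(-14) + (7*(-14))**2))/(-17413) = -98*(1 - 98 + (-98)**2)*(-1/17413) = -98*(1 - 98 + 9604)*(-1/17413) = -98*9507*(-1/17413) = -931686*(-1/17413) = 931686/17413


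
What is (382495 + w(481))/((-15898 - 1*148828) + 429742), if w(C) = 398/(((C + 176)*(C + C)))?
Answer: 60437461307/41874780636 ≈ 1.4433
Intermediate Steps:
w(C) = 199/(C*(176 + C)) (w(C) = 398/(((176 + C)*(2*C))) = 398/((2*C*(176 + C))) = 398*(1/(2*C*(176 + C))) = 199/(C*(176 + C)))
(382495 + w(481))/((-15898 - 1*148828) + 429742) = (382495 + 199/(481*(176 + 481)))/((-15898 - 1*148828) + 429742) = (382495 + 199*(1/481)/657)/((-15898 - 148828) + 429742) = (382495 + 199*(1/481)*(1/657))/(-164726 + 429742) = (382495 + 199/316017)/265016 = (120874922614/316017)*(1/265016) = 60437461307/41874780636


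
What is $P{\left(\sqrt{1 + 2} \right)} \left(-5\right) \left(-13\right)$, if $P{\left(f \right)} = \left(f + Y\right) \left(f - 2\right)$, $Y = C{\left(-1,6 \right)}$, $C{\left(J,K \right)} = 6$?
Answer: $-585 + 260 \sqrt{3} \approx -134.67$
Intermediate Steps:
$Y = 6$
$P{\left(f \right)} = \left(-2 + f\right) \left(6 + f\right)$ ($P{\left(f \right)} = \left(f + 6\right) \left(f - 2\right) = \left(6 + f\right) \left(-2 + f\right) = \left(-2 + f\right) \left(6 + f\right)$)
$P{\left(\sqrt{1 + 2} \right)} \left(-5\right) \left(-13\right) = \left(-12 + \left(\sqrt{1 + 2}\right)^{2} + 4 \sqrt{1 + 2}\right) \left(-5\right) \left(-13\right) = \left(-12 + \left(\sqrt{3}\right)^{2} + 4 \sqrt{3}\right) \left(-5\right) \left(-13\right) = \left(-12 + 3 + 4 \sqrt{3}\right) \left(-5\right) \left(-13\right) = \left(-9 + 4 \sqrt{3}\right) \left(-5\right) \left(-13\right) = \left(45 - 20 \sqrt{3}\right) \left(-13\right) = -585 + 260 \sqrt{3}$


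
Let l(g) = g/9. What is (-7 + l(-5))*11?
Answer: -748/9 ≈ -83.111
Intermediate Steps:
l(g) = g/9 (l(g) = g*(⅑) = g/9)
(-7 + l(-5))*11 = (-7 + (⅑)*(-5))*11 = (-7 - 5/9)*11 = -68/9*11 = -748/9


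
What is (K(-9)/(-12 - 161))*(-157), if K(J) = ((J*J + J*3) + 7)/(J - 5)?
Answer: -9577/2422 ≈ -3.9542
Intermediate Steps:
K(J) = (7 + J**2 + 3*J)/(-5 + J) (K(J) = ((J**2 + 3*J) + 7)/(-5 + J) = (7 + J**2 + 3*J)/(-5 + J))
(K(-9)/(-12 - 161))*(-157) = (((7 + (-9)**2 + 3*(-9))/(-5 - 9))/(-12 - 161))*(-157) = (((7 + 81 - 27)/(-14))/(-173))*(-157) = -(-1)*61/2422*(-157) = -1/173*(-61/14)*(-157) = (61/2422)*(-157) = -9577/2422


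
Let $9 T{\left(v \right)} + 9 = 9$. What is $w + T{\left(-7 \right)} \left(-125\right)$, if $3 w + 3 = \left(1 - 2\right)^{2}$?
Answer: $- \frac{2}{3} \approx -0.66667$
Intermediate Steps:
$w = - \frac{2}{3}$ ($w = -1 + \frac{\left(1 - 2\right)^{2}}{3} = -1 + \frac{\left(-1\right)^{2}}{3} = -1 + \frac{1}{3} \cdot 1 = -1 + \frac{1}{3} = - \frac{2}{3} \approx -0.66667$)
$T{\left(v \right)} = 0$ ($T{\left(v \right)} = -1 + \frac{1}{9} \cdot 9 = -1 + 1 = 0$)
$w + T{\left(-7 \right)} \left(-125\right) = - \frac{2}{3} + 0 \left(-125\right) = - \frac{2}{3} + 0 = - \frac{2}{3}$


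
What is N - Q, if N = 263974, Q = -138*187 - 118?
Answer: 289898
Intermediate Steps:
Q = -25924 (Q = -25806 - 118 = -25924)
N - Q = 263974 - 1*(-25924) = 263974 + 25924 = 289898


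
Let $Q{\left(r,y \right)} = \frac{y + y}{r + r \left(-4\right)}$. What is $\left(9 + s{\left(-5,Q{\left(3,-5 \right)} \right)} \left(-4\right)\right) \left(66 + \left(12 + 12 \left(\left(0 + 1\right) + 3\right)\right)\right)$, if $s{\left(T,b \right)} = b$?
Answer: $574$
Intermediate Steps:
$Q{\left(r,y \right)} = - \frac{2 y}{3 r}$ ($Q{\left(r,y \right)} = \frac{2 y}{r - 4 r} = \frac{2 y}{\left(-3\right) r} = 2 y \left(- \frac{1}{3 r}\right) = - \frac{2 y}{3 r}$)
$\left(9 + s{\left(-5,Q{\left(3,-5 \right)} \right)} \left(-4\right)\right) \left(66 + \left(12 + 12 \left(\left(0 + 1\right) + 3\right)\right)\right) = \left(9 + \left(- \frac{2}{3}\right) \left(-5\right) \frac{1}{3} \left(-4\right)\right) \left(66 + \left(12 + 12 \left(\left(0 + 1\right) + 3\right)\right)\right) = \left(9 + \left(- \frac{2}{3}\right) \left(-5\right) \frac{1}{3} \left(-4\right)\right) \left(66 + \left(12 + 12 \left(1 + 3\right)\right)\right) = \left(9 + \frac{10}{9} \left(-4\right)\right) \left(66 + \left(12 + 12 \cdot 4\right)\right) = \left(9 - \frac{40}{9}\right) \left(66 + \left(12 + 48\right)\right) = \frac{41 \left(66 + 60\right)}{9} = \frac{41}{9} \cdot 126 = 574$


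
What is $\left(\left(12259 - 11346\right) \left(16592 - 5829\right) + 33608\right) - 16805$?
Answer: $9843422$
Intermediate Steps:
$\left(\left(12259 - 11346\right) \left(16592 - 5829\right) + 33608\right) - 16805 = \left(913 \cdot 10763 + 33608\right) - 16805 = \left(9826619 + 33608\right) - 16805 = 9860227 - 16805 = 9843422$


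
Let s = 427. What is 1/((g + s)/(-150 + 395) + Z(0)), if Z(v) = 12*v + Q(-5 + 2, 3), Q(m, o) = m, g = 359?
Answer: 245/51 ≈ 4.8039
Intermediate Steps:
Z(v) = -3 + 12*v (Z(v) = 12*v + (-5 + 2) = 12*v - 3 = -3 + 12*v)
1/((g + s)/(-150 + 395) + Z(0)) = 1/((359 + 427)/(-150 + 395) + (-3 + 12*0)) = 1/(786/245 + (-3 + 0)) = 1/(786*(1/245) - 3) = 1/(786/245 - 3) = 1/(51/245) = 245/51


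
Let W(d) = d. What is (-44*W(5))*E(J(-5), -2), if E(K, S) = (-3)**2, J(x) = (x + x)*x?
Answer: -1980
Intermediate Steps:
J(x) = 2*x**2 (J(x) = (2*x)*x = 2*x**2)
E(K, S) = 9
(-44*W(5))*E(J(-5), -2) = -44*5*9 = -220*9 = -1980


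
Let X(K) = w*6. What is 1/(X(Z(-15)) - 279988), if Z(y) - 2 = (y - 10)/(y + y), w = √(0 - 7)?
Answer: -69997/19598320099 - 3*I*√7/39196640198 ≈ -3.5716e-6 - 2.025e-10*I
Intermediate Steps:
w = I*√7 (w = √(-7) = I*√7 ≈ 2.6458*I)
Z(y) = 2 + (-10 + y)/(2*y) (Z(y) = 2 + (y - 10)/(y + y) = 2 + (-10 + y)/((2*y)) = 2 + (-10 + y)*(1/(2*y)) = 2 + (-10 + y)/(2*y))
X(K) = 6*I*√7 (X(K) = (I*√7)*6 = 6*I*√7)
1/(X(Z(-15)) - 279988) = 1/(6*I*√7 - 279988) = 1/(-279988 + 6*I*√7)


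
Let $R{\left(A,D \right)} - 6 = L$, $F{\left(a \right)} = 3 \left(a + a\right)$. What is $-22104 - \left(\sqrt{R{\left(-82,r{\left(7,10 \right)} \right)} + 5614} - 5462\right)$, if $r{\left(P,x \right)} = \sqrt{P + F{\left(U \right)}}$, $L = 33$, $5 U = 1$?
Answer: $-16642 - \sqrt{5653} \approx -16717.0$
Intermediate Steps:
$U = \frac{1}{5}$ ($U = \frac{1}{5} \cdot 1 = \frac{1}{5} \approx 0.2$)
$F{\left(a \right)} = 6 a$ ($F{\left(a \right)} = 3 \cdot 2 a = 6 a$)
$r{\left(P,x \right)} = \sqrt{\frac{6}{5} + P}$ ($r{\left(P,x \right)} = \sqrt{P + 6 \cdot \frac{1}{5}} = \sqrt{P + \frac{6}{5}} = \sqrt{\frac{6}{5} + P}$)
$R{\left(A,D \right)} = 39$ ($R{\left(A,D \right)} = 6 + 33 = 39$)
$-22104 - \left(\sqrt{R{\left(-82,r{\left(7,10 \right)} \right)} + 5614} - 5462\right) = -22104 - \left(\sqrt{39 + 5614} - 5462\right) = -22104 - \left(\sqrt{5653} - 5462\right) = -22104 - \left(-5462 + \sqrt{5653}\right) = -22104 + \left(5462 - \sqrt{5653}\right) = -16642 - \sqrt{5653}$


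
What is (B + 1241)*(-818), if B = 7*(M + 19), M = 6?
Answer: -1158288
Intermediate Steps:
B = 175 (B = 7*(6 + 19) = 7*25 = 175)
(B + 1241)*(-818) = (175 + 1241)*(-818) = 1416*(-818) = -1158288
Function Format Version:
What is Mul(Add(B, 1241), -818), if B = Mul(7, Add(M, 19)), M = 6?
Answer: -1158288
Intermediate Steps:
B = 175 (B = Mul(7, Add(6, 19)) = Mul(7, 25) = 175)
Mul(Add(B, 1241), -818) = Mul(Add(175, 1241), -818) = Mul(1416, -818) = -1158288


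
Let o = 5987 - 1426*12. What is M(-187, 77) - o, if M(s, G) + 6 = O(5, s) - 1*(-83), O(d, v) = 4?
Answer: 11206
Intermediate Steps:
M(s, G) = 81 (M(s, G) = -6 + (4 - 1*(-83)) = -6 + (4 + 83) = -6 + 87 = 81)
o = -11125 (o = 5987 - 1*17112 = 5987 - 17112 = -11125)
M(-187, 77) - o = 81 - 1*(-11125) = 81 + 11125 = 11206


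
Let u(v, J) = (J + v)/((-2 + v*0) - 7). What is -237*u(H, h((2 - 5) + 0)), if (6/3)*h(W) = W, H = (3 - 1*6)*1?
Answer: -237/2 ≈ -118.50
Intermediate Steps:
H = -3 (H = (3 - 6)*1 = -3*1 = -3)
h(W) = W/2
u(v, J) = -J/9 - v/9 (u(v, J) = (J + v)/((-2 + 0) - 7) = (J + v)/(-2 - 7) = (J + v)/(-9) = (J + v)*(-⅑) = -J/9 - v/9)
-237*u(H, h((2 - 5) + 0)) = -237*(-((2 - 5) + 0)/18 - ⅑*(-3)) = -237*(-(-3 + 0)/18 + ⅓) = -237*(-(-3)/18 + ⅓) = -237*(-⅑*(-3/2) + ⅓) = -237*(⅙ + ⅓) = -237*½ = -237/2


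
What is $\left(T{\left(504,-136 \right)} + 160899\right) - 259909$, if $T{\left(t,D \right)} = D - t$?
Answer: $-99650$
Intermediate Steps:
$\left(T{\left(504,-136 \right)} + 160899\right) - 259909 = \left(\left(-136 - 504\right) + 160899\right) - 259909 = \left(-640 + 160899\right) - 259909 = 160259 - 259909 = -99650$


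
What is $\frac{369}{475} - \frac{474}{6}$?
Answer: $- \frac{37156}{475} \approx -78.223$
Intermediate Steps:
$\frac{369}{475} - \frac{474}{6} = 369 \cdot \frac{1}{475} - 79 = \frac{369}{475} - 79 = - \frac{37156}{475}$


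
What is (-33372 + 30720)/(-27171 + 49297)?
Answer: -102/851 ≈ -0.11986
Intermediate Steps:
(-33372 + 30720)/(-27171 + 49297) = -2652/22126 = -2652*1/22126 = -102/851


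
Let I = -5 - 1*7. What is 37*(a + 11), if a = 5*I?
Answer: -1813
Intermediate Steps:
I = -12 (I = -5 - 7 = -12)
a = -60 (a = 5*(-12) = -60)
37*(a + 11) = 37*(-60 + 11) = 37*(-49) = -1813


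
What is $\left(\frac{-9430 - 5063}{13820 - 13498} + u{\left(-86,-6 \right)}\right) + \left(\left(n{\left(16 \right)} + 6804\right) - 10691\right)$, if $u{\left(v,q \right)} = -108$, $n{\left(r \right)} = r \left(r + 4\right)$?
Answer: $- \frac{1197843}{322} \approx -3720.0$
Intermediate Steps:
$n{\left(r \right)} = r \left(4 + r\right)$
$\left(\frac{-9430 - 5063}{13820 - 13498} + u{\left(-86,-6 \right)}\right) + \left(\left(n{\left(16 \right)} + 6804\right) - 10691\right) = \left(\frac{-9430 - 5063}{13820 - 13498} - 108\right) - \left(3887 - 16 \left(4 + 16\right)\right) = \left(- \frac{14493}{322} - 108\right) + \left(\left(16 \cdot 20 + 6804\right) - 10691\right) = \left(\left(-14493\right) \frac{1}{322} - 108\right) + \left(\left(320 + 6804\right) - 10691\right) = \left(- \frac{14493}{322} - 108\right) + \left(7124 - 10691\right) = - \frac{49269}{322} - 3567 = - \frac{1197843}{322}$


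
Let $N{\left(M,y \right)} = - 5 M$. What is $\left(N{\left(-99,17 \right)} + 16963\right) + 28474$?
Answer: $45932$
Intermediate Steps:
$\left(N{\left(-99,17 \right)} + 16963\right) + 28474 = \left(\left(-5\right) \left(-99\right) + 16963\right) + 28474 = \left(495 + 16963\right) + 28474 = 17458 + 28474 = 45932$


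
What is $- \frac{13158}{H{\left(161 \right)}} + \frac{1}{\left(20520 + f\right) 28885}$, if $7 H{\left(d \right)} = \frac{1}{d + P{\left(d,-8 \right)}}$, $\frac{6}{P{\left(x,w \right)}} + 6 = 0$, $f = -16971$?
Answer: $- \frac{1510727990990399}{102512865} \approx -1.4737 \cdot 10^{7}$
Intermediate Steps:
$P{\left(x,w \right)} = -1$ ($P{\left(x,w \right)} = \frac{6}{-6 + 0} = \frac{6}{-6} = 6 \left(- \frac{1}{6}\right) = -1$)
$H{\left(d \right)} = \frac{1}{7 \left(-1 + d\right)}$ ($H{\left(d \right)} = \frac{1}{7 \left(d - 1\right)} = \frac{1}{7 \left(-1 + d\right)}$)
$- \frac{13158}{H{\left(161 \right)}} + \frac{1}{\left(20520 + f\right) 28885} = - \frac{13158}{\frac{1}{7} \frac{1}{-1 + 161}} + \frac{1}{\left(20520 - 16971\right) 28885} = - \frac{13158}{\frac{1}{7} \cdot \frac{1}{160}} + \frac{1}{3549} \cdot \frac{1}{28885} = - 13158 \frac{1}{\frac{1}{1120}} + \frac{1}{102512865} = \left(-13158\right) 1120 + \frac{1}{102512865} = -14736960 + \frac{1}{102512865} = - \frac{1510727990990399}{102512865}$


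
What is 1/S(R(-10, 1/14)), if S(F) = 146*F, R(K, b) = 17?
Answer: 1/2482 ≈ 0.00040290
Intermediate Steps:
1/S(R(-10, 1/14)) = 1/(146*17) = 1/2482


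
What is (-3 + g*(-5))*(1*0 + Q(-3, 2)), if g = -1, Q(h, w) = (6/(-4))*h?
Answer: 9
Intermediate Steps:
Q(h, w) = -3*h/2 (Q(h, w) = (6*(-¼))*h = -3*h/2)
(-3 + g*(-5))*(1*0 + Q(-3, 2)) = (-3 - 1*(-5))*(1*0 - 3/2*(-3)) = (-3 + 5)*(0 + 9/2) = 2*(9/2) = 9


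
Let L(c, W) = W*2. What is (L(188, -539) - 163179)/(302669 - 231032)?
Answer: -164257/71637 ≈ -2.2929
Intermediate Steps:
L(c, W) = 2*W
(L(188, -539) - 163179)/(302669 - 231032) = (2*(-539) - 163179)/(302669 - 231032) = (-1078 - 163179)/71637 = -164257*1/71637 = -164257/71637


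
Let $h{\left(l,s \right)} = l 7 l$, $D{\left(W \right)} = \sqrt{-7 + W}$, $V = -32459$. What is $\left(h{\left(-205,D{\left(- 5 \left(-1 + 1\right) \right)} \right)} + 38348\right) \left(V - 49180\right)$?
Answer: $-27146845197$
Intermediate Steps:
$h{\left(l,s \right)} = 7 l^{2}$ ($h{\left(l,s \right)} = 7 l l = 7 l^{2}$)
$\left(h{\left(-205,D{\left(- 5 \left(-1 + 1\right) \right)} \right)} + 38348\right) \left(V - 49180\right) = \left(7 \left(-205\right)^{2} + 38348\right) \left(-32459 - 49180\right) = \left(7 \cdot 42025 + 38348\right) \left(-81639\right) = \left(294175 + 38348\right) \left(-81639\right) = 332523 \left(-81639\right) = -27146845197$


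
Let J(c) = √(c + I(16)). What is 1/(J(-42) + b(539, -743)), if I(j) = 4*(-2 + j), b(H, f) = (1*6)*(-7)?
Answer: -3/125 - √14/1750 ≈ -0.026138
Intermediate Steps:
b(H, f) = -42 (b(H, f) = 6*(-7) = -42)
I(j) = -8 + 4*j
J(c) = √(56 + c) (J(c) = √(c + (-8 + 4*16)) = √(c + (-8 + 64)) = √(c + 56) = √(56 + c))
1/(J(-42) + b(539, -743)) = 1/(√(56 - 42) - 42) = 1/(√14 - 42) = 1/(-42 + √14)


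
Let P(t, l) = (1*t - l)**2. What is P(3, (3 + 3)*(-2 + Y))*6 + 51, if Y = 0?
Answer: 1401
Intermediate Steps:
P(t, l) = (t - l)**2
P(3, (3 + 3)*(-2 + Y))*6 + 51 = ((3 + 3)*(-2 + 0) - 1*3)**2*6 + 51 = (6*(-2) - 3)**2*6 + 51 = (-12 - 3)**2*6 + 51 = (-15)**2*6 + 51 = 225*6 + 51 = 1350 + 51 = 1401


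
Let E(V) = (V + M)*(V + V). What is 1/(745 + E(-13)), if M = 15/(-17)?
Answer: 17/18801 ≈ 0.00090421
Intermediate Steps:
M = -15/17 (M = 15*(-1/17) = -15/17 ≈ -0.88235)
E(V) = 2*V*(-15/17 + V) (E(V) = (V - 15/17)*(V + V) = (-15/17 + V)*(2*V) = 2*V*(-15/17 + V))
1/(745 + E(-13)) = 1/(745 + (2/17)*(-13)*(-15 + 17*(-13))) = 1/(745 + (2/17)*(-13)*(-15 - 221)) = 1/(745 + (2/17)*(-13)*(-236)) = 1/(745 + 6136/17) = 1/(18801/17) = 17/18801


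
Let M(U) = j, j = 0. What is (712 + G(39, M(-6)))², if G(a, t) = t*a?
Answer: 506944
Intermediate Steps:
M(U) = 0
G(a, t) = a*t
(712 + G(39, M(-6)))² = (712 + 39*0)² = (712 + 0)² = 712² = 506944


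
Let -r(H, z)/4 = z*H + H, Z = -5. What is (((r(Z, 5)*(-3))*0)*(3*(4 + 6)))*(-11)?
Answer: 0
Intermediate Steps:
r(H, z) = -4*H - 4*H*z (r(H, z) = -4*(z*H + H) = -4*(H*z + H) = -4*(H + H*z) = -4*H - 4*H*z)
(((r(Z, 5)*(-3))*0)*(3*(4 + 6)))*(-11) = (((-4*(-5)*(1 + 5)*(-3))*0)*(3*(4 + 6)))*(-11) = (((-4*(-5)*6*(-3))*0)*(3*10))*(-11) = (((120*(-3))*0)*30)*(-11) = (-360*0*30)*(-11) = (0*30)*(-11) = 0*(-11) = 0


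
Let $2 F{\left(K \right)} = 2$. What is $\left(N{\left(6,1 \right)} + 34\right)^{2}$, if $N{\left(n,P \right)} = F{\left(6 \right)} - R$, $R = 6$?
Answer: $841$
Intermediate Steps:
$F{\left(K \right)} = 1$ ($F{\left(K \right)} = \frac{1}{2} \cdot 2 = 1$)
$N{\left(n,P \right)} = -5$ ($N{\left(n,P \right)} = 1 - 6 = -5$)
$\left(N{\left(6,1 \right)} + 34\right)^{2} = \left(-5 + 34\right)^{2} = 29^{2} = 841$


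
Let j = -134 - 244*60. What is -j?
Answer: 14774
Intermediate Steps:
j = -14774 (j = -134 - 14640 = -14774)
-j = -1*(-14774) = 14774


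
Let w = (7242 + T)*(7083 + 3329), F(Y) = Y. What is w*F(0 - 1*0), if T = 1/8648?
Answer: 0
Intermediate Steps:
T = 1/8648 ≈ 0.00011563
w = 163022810651/2162 (w = (7242 + 1/8648)*(7083 + 3329) = (62628817/8648)*10412 = 163022810651/2162 ≈ 7.5404e+7)
w*F(0 - 1*0) = 163022810651*(0 - 1*0)/2162 = 163022810651*(0 + 0)/2162 = (163022810651/2162)*0 = 0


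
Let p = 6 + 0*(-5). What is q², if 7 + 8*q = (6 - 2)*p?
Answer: 289/64 ≈ 4.5156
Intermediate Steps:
p = 6 (p = 6 + 0 = 6)
q = 17/8 (q = -7/8 + ((6 - 2)*6)/8 = -7/8 + (4*6)/8 = -7/8 + (⅛)*24 = -7/8 + 3 = 17/8 ≈ 2.1250)
q² = (17/8)² = 289/64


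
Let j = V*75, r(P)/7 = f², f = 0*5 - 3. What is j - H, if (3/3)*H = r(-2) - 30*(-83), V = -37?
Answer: -5328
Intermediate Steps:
f = -3 (f = 0 - 3 = -3)
r(P) = 63 (r(P) = 7*(-3)² = 7*9 = 63)
j = -2775 (j = -37*75 = -2775)
H = 2553 (H = 63 - 30*(-83) = 63 + 2490 = 2553)
j - H = -2775 - 1*2553 = -2775 - 2553 = -5328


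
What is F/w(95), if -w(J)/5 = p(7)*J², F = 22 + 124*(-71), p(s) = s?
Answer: 8782/315875 ≈ 0.027802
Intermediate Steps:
F = -8782 (F = 22 - 8804 = -8782)
w(J) = -35*J²
F/w(95) = -8782/((-35*95²)) = -8782/((-35*9025)) = -8782/(-315875) = -8782*(-1/315875) = 8782/315875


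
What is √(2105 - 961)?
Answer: 2*√286 ≈ 33.823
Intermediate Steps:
√(2105 - 961) = √1144 = 2*√286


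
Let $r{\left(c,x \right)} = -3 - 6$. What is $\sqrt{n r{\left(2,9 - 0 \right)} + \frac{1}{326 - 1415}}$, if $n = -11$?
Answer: $\frac{\sqrt{107810}}{33} \approx 9.9498$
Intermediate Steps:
$r{\left(c,x \right)} = -9$ ($r{\left(c,x \right)} = -3 - 6 = -9$)
$\sqrt{n r{\left(2,9 - 0 \right)} + \frac{1}{326 - 1415}} = \sqrt{\left(-11\right) \left(-9\right) + \frac{1}{326 - 1415}} = \sqrt{99 + \frac{1}{-1089}} = \sqrt{99 - \frac{1}{1089}} = \sqrt{\frac{107810}{1089}} = \frac{\sqrt{107810}}{33}$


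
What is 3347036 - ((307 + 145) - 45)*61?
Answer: 3322209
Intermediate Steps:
3347036 - ((307 + 145) - 45)*61 = 3347036 - (452 - 45)*61 = 3347036 - 407*61 = 3347036 - 1*24827 = 3347036 - 24827 = 3322209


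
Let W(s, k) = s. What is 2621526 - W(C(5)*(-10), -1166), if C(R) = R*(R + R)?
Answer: 2622026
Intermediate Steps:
C(R) = 2*R**2 (C(R) = R*(2*R) = 2*R**2)
2621526 - W(C(5)*(-10), -1166) = 2621526 - 2*5**2*(-10) = 2621526 - 2*25*(-10) = 2621526 - 50*(-10) = 2621526 - 1*(-500) = 2621526 + 500 = 2622026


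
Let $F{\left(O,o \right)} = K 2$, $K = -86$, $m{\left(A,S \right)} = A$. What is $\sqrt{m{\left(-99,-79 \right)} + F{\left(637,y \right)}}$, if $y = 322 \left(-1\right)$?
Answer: $i \sqrt{271} \approx 16.462 i$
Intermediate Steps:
$y = -322$
$F{\left(O,o \right)} = -172$ ($F{\left(O,o \right)} = \left(-86\right) 2 = -172$)
$\sqrt{m{\left(-99,-79 \right)} + F{\left(637,y \right)}} = \sqrt{-99 - 172} = \sqrt{-271} = i \sqrt{271}$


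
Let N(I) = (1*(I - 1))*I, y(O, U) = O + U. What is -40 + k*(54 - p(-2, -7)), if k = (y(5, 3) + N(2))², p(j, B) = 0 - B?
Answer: 4660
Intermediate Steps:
N(I) = I*(-1 + I) (N(I) = (1*(-1 + I))*I = (-1 + I)*I = I*(-1 + I))
p(j, B) = -B
k = 100 (k = ((5 + 3) + 2*(-1 + 2))² = (8 + 2*1)² = (8 + 2)² = 10² = 100)
-40 + k*(54 - p(-2, -7)) = -40 + 100*(54 - (-1)*(-7)) = -40 + 100*(54 - 1*7) = -40 + 100*(54 - 7) = -40 + 100*47 = -40 + 4700 = 4660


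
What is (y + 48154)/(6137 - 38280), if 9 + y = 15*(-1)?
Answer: -48130/32143 ≈ -1.4974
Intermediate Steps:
y = -24 (y = -9 + 15*(-1) = -9 - 15 = -24)
(y + 48154)/(6137 - 38280) = (-24 + 48154)/(6137 - 38280) = 48130/(-32143) = 48130*(-1/32143) = -48130/32143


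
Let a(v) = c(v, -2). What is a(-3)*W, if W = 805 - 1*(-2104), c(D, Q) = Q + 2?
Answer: 0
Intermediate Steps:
c(D, Q) = 2 + Q
a(v) = 0 (a(v) = 2 - 2 = 0)
W = 2909 (W = 805 + 2104 = 2909)
a(-3)*W = 0*2909 = 0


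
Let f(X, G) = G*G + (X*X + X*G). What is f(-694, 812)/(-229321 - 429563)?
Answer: -48121/54907 ≈ -0.87641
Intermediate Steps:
f(X, G) = G² + X² + G*X (f(X, G) = G² + (X² + G*X) = G² + X² + G*X)
f(-694, 812)/(-229321 - 429563) = (812² + (-694)² + 812*(-694))/(-229321 - 429563) = (659344 + 481636 - 563528)/(-658884) = 577452*(-1/658884) = -48121/54907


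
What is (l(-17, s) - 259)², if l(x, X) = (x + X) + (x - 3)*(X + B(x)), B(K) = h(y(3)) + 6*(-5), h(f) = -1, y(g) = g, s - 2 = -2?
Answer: 118336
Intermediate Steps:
s = 0 (s = 2 - 2 = 0)
B(K) = -31 (B(K) = -1 + 6*(-5) = -1 - 30 = -31)
l(x, X) = X + x + (-31 + X)*(-3 + x) (l(x, X) = (x + X) + (x - 3)*(X - 31) = (X + x) + (-3 + x)*(-31 + X) = (X + x) + (-31 + X)*(-3 + x) = X + x + (-31 + X)*(-3 + x))
(l(-17, s) - 259)² = ((93 - 30*(-17) - 2*0 + 0*(-17)) - 259)² = ((93 + 510 + 0 + 0) - 259)² = (603 - 259)² = 344² = 118336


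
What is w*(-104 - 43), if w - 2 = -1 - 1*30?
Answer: 4263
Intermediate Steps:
w = -29 (w = 2 + (-1 - 1*30) = 2 + (-1 - 30) = 2 - 31 = -29)
w*(-104 - 43) = -29*(-104 - 43) = -29*(-147) = 4263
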